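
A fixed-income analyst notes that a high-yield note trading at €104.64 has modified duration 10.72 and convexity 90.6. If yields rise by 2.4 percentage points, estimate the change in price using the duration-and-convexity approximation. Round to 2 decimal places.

-€24.19

Duration effect: -D_mod·Δy = -10.72 × (+0.024) = -0.257280
Convexity effect: ½·C·(Δy)² = 0.5 × 90.6 × (0.024)² = +0.0260928
ΔP/P ≈ -0.257280 + 0.0260928 = -0.2311872
ΔP ≈ 104.64 × (-0.2311872) = -24.191428608.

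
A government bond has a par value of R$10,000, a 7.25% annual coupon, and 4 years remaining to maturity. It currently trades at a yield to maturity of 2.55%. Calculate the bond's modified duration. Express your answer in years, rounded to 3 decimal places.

3.555 years

Periodic yield y = 0.0255. First find Macaulay duration:
  t   CF        PV=CF/(1+0.0255)^t    t·PV
  1       725.00       706.9722       706.9722
  2       725.00       689.3927     1,378.7854
  3       725.00       672.2503     2,016.7509
  4    10,725.00     9,697.3851    38,789.5404
  Σ                 11,766.0003    42,892.0489
P = 11,766.0003; Macaulay duration = 42,892.0489 / 11,766.0003 = 3.64542 years.
Modified duration = D_Mac / (1 + y) = 3.64542 / 1.0255 = 3.55478 years.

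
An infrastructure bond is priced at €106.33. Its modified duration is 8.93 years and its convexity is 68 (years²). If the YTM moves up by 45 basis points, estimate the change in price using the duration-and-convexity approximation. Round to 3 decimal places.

-€4.200

Duration effect: -D_mod·Δy = -8.93 × (+0.0045) = -0.040185
Convexity effect: ½·C·(Δy)² = 0.5 × 68 × (0.0045)² = +0.0006885
ΔP/P ≈ -0.040185 + 0.0006885 = -0.0394965
ΔP ≈ 106.33 × (-0.0394965) = -4.199662845.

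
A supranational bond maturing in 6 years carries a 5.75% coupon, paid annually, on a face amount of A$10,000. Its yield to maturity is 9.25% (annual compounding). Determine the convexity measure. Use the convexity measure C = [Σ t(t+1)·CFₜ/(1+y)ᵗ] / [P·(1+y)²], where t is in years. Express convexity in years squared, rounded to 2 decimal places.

28.74

With y = 0.0925:
  t   CF        PV=CF/(1+0.0925)^t    t·PV        t(t+1)·PV
  1       575.00       526.3158       526.3158       1,052.6316
  2       575.00       481.7536       963.5072       2,890.5215
  3       575.00       440.9644     1,322.8931       5,291.5725
  4       575.00       403.6287     1,614.5149       8,072.5744
  5       575.00       369.4542     1,847.2710      11,083.6262
  6    10,575.00     6,219.4460    37,316.6761     261,216.7325
  Σ                  8,441.5627    43,591.1781     289,607.6587
P = 8,441.5627.
Convexity = Σ t(t+1)·PV / [P·(1+y)²] = 289,607.6587 / (8,441.5627 × 1.193556) = 28.74381.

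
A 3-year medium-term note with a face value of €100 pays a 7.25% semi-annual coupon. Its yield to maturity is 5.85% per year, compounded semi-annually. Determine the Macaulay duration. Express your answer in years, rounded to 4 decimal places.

2.7550 years

Periodic yield y = 0.02925. Discount each cash flow and weight by its period:
  t   CF        PV=CF/(1+0.02925)^t    t·PV
  1        3.625         3.5220         3.5220
  2        3.625         3.4219         6.8438
  3        3.625         3.3246         9.9739
  4        3.625         3.2302        12.9207
  5        3.625         3.1384        15.6918
  6      103.625        87.1644       522.9866
  Σ                    103.8015       571.9388
Price P = Σ PV = 103.8015.
Macaulay duration = Σ(t·PV) / P = 571.9388 / 103.8015 = 5.50993 half-year periods.
In years: 5.50993 / 2 = 2.75496 years.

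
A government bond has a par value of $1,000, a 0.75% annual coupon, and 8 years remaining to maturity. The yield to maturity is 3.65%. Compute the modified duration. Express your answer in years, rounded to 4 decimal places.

7.4910 years

Periodic yield y = 0.0365. First find Macaulay duration:
  t   CF        PV=CF/(1+0.0365)^t    t·PV
  1         7.50         7.2359         7.2359
  2         7.50         6.9811        13.9622
  3         7.50         6.7352        20.2057
  4         7.50         6.4981        25.9923
  5         7.50         6.2692        31.3462
  6         7.50         6.0485        36.2908
  7         7.50         5.8355        40.8483
  8     1,007.50       756.2939     6,050.3513
  Σ                    801.8974     6,226.2326
P = 801.8974; Macaulay duration = 6,226.2326 / 801.8974 = 7.76438 years.
Modified duration = D_Mac / (1 + y) = 7.76438 / 1.0365 = 7.49096 years.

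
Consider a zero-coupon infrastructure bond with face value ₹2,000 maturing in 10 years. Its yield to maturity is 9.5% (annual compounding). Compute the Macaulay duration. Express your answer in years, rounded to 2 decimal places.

A zero-coupon bond has a single cash flow at maturity, so its Macaulay duration equals its maturity: 10 years.

10.00 years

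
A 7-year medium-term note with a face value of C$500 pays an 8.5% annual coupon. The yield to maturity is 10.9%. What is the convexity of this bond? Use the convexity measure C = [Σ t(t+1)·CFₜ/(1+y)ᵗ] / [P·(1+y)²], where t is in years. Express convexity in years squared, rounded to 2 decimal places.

32.40

With y = 0.109:
  t   CF        PV=CF/(1+0.109)^t    t·PV        t(t+1)·PV
  1        42.50        38.3228        38.3228          76.6456
  2        42.50        34.5562        69.1124         207.3371
  3        42.50        31.1598        93.4793         373.9173
  4        42.50        28.0972       112.3887         561.9436
  5        42.50        25.3356       126.6780         760.0680
  6        42.50        22.8454       137.0727         959.5088
  7       542.50       262.9535     1,840.6743      14,725.3948
  Σ                    443.2705     2,417.7283      17,664.8152
P = 443.2705.
Convexity = Σ t(t+1)·PV / [P·(1+y)²] = 17,664.8152 / (443.2705 × 1.229881) = 32.40240.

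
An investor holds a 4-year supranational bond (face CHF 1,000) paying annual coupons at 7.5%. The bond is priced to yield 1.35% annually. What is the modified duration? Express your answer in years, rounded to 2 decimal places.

3.60 years

Periodic yield y = 0.0135. First find Macaulay duration:
  t   CF        PV=CF/(1+0.0135)^t    t·PV
  1        75.00        74.0010        74.0010
  2        75.00        73.0153       146.0306
  3        75.00        72.0427       216.1281
  4     1,075.00     1,018.8575     4,075.4301
  Σ                  1,237.9165     4,511.5897
P = 1,237.9165; Macaulay duration = 4,511.5897 / 1,237.9165 = 3.64450 years.
Modified duration = D_Mac / (1 + y) = 3.64450 / 1.0135 = 3.59596 years.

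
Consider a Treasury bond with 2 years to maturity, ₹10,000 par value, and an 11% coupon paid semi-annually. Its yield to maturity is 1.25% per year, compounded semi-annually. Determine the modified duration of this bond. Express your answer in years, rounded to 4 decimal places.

1.8514 years

Periodic yield y = 0.00625. First find Macaulay duration:
  t   CF        PV=CF/(1+0.00625)^t    t·PV
  1       550.00       546.5839       546.5839
  2       550.00       543.1889     1,086.3778
  3       550.00       539.8151     1,619.4452
  4    10,550.00    10,290.3201    41,161.2806
  Σ                 11,919.9080    44,413.6875
P = 11,919.9080; Macaulay duration = 44,413.6875 / 11,919.9080 = 3.72601 half-year periods = 1.86300 years.
Modified duration = D_Mac / (1 + y) = 1.86300 / 1.00625 = 1.85143 years.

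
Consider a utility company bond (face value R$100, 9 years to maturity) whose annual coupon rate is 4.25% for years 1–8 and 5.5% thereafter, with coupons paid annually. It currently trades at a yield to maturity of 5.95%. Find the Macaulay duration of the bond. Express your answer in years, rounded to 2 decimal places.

Periodic yield y = 0.0595. Discount each cash flow and weight by its year:
  t   CF        PV=CF/(1+0.0595)^t    t·PV
  1         4.25         4.0113         4.0113
  2         4.25         3.7861         7.5721
  3         4.25         3.5734        10.7203
  4         4.25         3.3728        13.4910
  5         4.25         3.1833        15.9167
  6         4.25         3.0046        18.0275
  7         4.25         2.8358        19.8509
  8         4.25         2.6766        21.4127
  9       105.50        62.7110       564.3991
  Σ                     89.1549       675.4017
Price P = Σ PV = 89.1549.
Macaulay duration = Σ(t·PV) / P = 675.4017 / 89.1549 = 7.57559 years.

7.58 years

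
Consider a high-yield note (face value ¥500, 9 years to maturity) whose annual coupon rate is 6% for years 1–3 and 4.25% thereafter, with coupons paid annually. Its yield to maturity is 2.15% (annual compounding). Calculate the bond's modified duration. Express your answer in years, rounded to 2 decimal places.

7.38 years

Periodic yield y = 0.0215. First find Macaulay duration:
  t   CF        PV=CF/(1+0.0215)^t    t·PV
  1        30.00        29.3686        29.3686
  2        30.00        28.7504        57.5009
  3        30.00        28.1453        84.4360
  4        21.25        19.5167        78.0666
  5        21.25        19.1059        95.5294
  6        21.25        18.7038       112.2225
  7        21.25        18.3101       128.1706
  8        21.25        17.9247       143.3976
  9       521.25       430.4282     3,873.8539
  Σ                    610.2536     4,602.5461
P = 610.2536; Macaulay duration = 4,602.5461 / 610.2536 = 7.54202 years.
Modified duration = D_Mac / (1 + y) = 7.54202 / 1.0215 = 7.38328 years.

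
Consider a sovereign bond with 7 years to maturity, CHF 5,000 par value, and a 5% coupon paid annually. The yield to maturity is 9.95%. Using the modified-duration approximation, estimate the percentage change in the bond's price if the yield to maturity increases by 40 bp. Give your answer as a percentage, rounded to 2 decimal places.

Periodic yield y = 0.0995. Modified duration first:
  t   CF        PV=CF/(1+0.0995)^t    t·PV
  1       250.00       227.3761       227.3761
  2       250.00       206.7995       413.5991
  3       250.00       188.0851       564.2552
  4       250.00       171.0642       684.2567
  5       250.00       155.5836       777.9180
  6       250.00       141.5040       849.0238
  7     5,250.00     2,702.6678    18,918.6746
  Σ                  3,793.0802    22,435.1035
P = 3,793.0802; D_Mac = 5.91475 yrs; D_mod = 5.91475/(1+0.0995) = 5.37949 yrs.
ΔP/P ≈ -D_mod · Δy = -5.37949 × (+0.004) = -0.021518 = -2.1518%.

-2.15%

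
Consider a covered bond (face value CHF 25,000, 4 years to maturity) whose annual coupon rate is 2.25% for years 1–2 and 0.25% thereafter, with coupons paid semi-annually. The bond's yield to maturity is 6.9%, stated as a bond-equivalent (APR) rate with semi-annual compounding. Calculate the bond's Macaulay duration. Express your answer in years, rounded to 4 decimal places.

3.8542 years

Periodic yield y = 0.0345. Discount each cash flow and weight by its period:
  t   CF        PV=CF/(1+0.0345)^t    t·PV
  1       281.25       271.8705       271.8705
  2       281.25       262.8037       525.6075
  3       281.25       254.0394       762.1181
  4       281.25       245.5673       982.2692
  5        31.25        26.3753       131.8765
  6        31.25        25.4957       152.9742
  7        31.25        24.6454       172.5181
  8    25,031.25    19,082.6453   152,661.1624
  Σ                 20,193.4426   155,660.3965
Price P = Σ PV = 20,193.4426.
Macaulay duration = Σ(t·PV) / P = 155,660.3965 / 20,193.4426 = 7.70846 half-year periods.
In years: 7.70846 / 2 = 3.85423 years.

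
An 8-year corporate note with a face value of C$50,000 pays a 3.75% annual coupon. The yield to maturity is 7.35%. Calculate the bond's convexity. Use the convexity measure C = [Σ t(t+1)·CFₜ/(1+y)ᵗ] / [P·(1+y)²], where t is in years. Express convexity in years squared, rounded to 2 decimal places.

51.37

With y = 0.0735:
  t   CF        PV=CF/(1+0.0735)^t    t·PV        t(t+1)·PV
  1     1,875.00     1,746.6232     1,746.6232       3,493.2464
  2     1,875.00     1,627.0360     3,254.0721       9,762.2163
  3     1,875.00     1,515.6367     4,546.9102      18,187.6409
  4     1,875.00     1,411.8647     5,647.4588      28,237.2938
  5     1,875.00     1,315.1977     6,575.9883      39,455.9299
  6     1,875.00     1,225.1492     7,350.8952      51,456.2662
  7     1,875.00     1,141.2661     7,988.8629      63,910.9036
  8    51,875.00    29,413.1623   235,305.2985   2,117,747.6865
  Σ                 39,395.9360   272,416.1092   2,332,251.1836
P = 39,395.9360.
Convexity = Σ t(t+1)·PV / [P·(1+y)²] = 2,332,251.1836 / (39,395.9360 × 1.152402) = 51.37121.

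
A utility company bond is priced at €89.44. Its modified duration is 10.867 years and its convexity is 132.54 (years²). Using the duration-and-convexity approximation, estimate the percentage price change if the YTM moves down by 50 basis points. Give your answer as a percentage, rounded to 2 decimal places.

Duration effect: -D_mod·Δy = -10.867 × (-0.005) = +0.054335
Convexity effect: ½·C·(Δy)² = 0.5 × 132.54 × (-0.005)² = +0.00165675
ΔP/P ≈ +0.054335 + 0.00165675 = +0.05599175
= +5.599175%.

+5.60%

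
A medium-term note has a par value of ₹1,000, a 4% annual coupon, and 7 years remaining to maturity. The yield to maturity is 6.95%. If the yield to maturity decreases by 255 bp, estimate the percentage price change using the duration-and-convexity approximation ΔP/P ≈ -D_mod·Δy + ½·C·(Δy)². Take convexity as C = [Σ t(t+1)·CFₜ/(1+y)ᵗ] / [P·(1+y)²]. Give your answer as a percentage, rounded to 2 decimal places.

With y = 0.0695:
  t   CF        PV=CF/(1+0.0695)^t    t·PV        t(t+1)·PV
  1        40.00        37.4007        37.4007          74.8013
  2        40.00        34.9702        69.9404         209.8213
  3        40.00        32.6977        98.0932         392.3728
  4        40.00        30.5729       122.2917         611.4583
  5        40.00        28.5862       142.9309         857.5852
  6        40.00        26.7285       160.3712       1,122.5987
  7     1,040.00       649.7822     4,548.4755      36,387.8038
  Σ                    840.7385     5,179.5035      39,656.4415
P = 840.7385; D_Mac = 6.16066 yrs; D_mod = 5.76032 yrs; C = 41.23740.
Duration effect: -5.76032 × (-0.0255) = +0.146888
Convexity effect: 0.5 × 41.23740 × (-0.0255)² = +0.0134073
ΔP/P ≈ +0.146888 + 0.0134073 = +0.160295 = +16.0295%.

+16.03%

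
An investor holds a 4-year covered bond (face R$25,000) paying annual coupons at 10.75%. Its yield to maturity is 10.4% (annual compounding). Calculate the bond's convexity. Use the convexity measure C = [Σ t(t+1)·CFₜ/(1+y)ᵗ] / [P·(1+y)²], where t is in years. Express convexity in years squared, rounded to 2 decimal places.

With y = 0.104:
  t   CF        PV=CF/(1+0.104)^t    t·PV        t(t+1)·PV
  1     2,687.50     2,434.3297     2,434.3297       4,868.6594
  2     2,687.50     2,205.0088     4,410.0176      13,230.0528
  3     2,687.50     1,997.2906     5,991.8717      23,967.4869
  4    27,687.50    18,638.3494    74,553.3978     372,766.9890
  Σ                 25,274.9785    87,389.6168     414,833.1881
P = 25,274.9785.
Convexity = Σ t(t+1)·PV / [P·(1+y)²] = 414,833.1881 / (25,274.9785 × 1.218816) = 13.46618.

13.47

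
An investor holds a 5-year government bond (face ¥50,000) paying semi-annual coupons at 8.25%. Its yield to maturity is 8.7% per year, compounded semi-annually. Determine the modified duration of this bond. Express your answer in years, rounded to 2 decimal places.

4.01 years

Periodic yield y = 0.0435. First find Macaulay duration:
  t   CF        PV=CF/(1+0.0435)^t    t·PV
  1     2,062.50     1,976.5213     1,976.5213
  2     2,062.50     1,894.1268     3,788.2536
  3     2,062.50     1,815.1670     5,445.5011
  4     2,062.50     1,739.4988     6,957.9954
  5     2,062.50     1,666.9850     8,334.9250
  6     2,062.50     1,597.4940     9,584.9640
  7     2,062.50     1,530.8999    10,716.2990
  8     2,062.50     1,467.0818    11,736.6544
  9     2,062.50     1,405.9241    12,653.3169
  10   52,062.50    34,009.5186   340,095.1861
  Σ                 49,103.2174   411,289.6169
P = 49,103.2174; Macaulay duration = 411,289.6169 / 49,103.2174 = 8.37602 half-year periods = 4.18801 years.
Modified duration = D_Mac / (1 + y) = 4.18801 / 1.0435 = 4.01343 years.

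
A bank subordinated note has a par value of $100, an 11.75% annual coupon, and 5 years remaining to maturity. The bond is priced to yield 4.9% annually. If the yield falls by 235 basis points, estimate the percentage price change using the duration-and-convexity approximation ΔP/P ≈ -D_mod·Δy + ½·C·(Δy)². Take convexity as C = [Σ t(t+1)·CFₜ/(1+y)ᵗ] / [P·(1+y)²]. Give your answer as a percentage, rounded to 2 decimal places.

With y = 0.049:
  t   CF        PV=CF/(1+0.049)^t    t·PV        t(t+1)·PV
  1        11.75        11.2011        11.2011          22.4023
  2        11.75        10.6779        21.3559          64.0676
  3        11.75        10.1791        30.5374         122.1498
  4        11.75         9.7037        38.8147         194.0734
  5       111.75        87.9772       439.8860       2,639.3157
  Σ                    129.7391       541.7951       3,042.0087
P = 129.7391; D_Mac = 4.17604 yrs; D_mod = 3.98097 yrs; C = 21.30780.
Duration effect: -3.98097 × (-0.0235) = +0.093553
Convexity effect: 0.5 × 21.30780 × (-0.0235)² = +0.0058836
ΔP/P ≈ +0.093553 + 0.0058836 = +0.099436 = +9.9436%.

+9.94%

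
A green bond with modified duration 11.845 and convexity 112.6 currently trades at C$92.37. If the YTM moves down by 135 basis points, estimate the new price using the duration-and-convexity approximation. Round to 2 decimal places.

Duration effect: -D_mod·Δy = -11.845 × (-0.0135) = +0.1599075
Convexity effect: ½·C·(Δy)² = 0.5 × 112.6 × (-0.0135)² = +0.010260675
ΔP/P ≈ +0.1599075 + 0.010260675 = +0.170168175
New price ≈ 92.37 × (1 + 0.170168175) = 108.08843432475.

C$108.09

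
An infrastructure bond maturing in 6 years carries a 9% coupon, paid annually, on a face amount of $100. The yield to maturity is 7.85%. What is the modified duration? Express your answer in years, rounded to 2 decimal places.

Periodic yield y = 0.0785. First find Macaulay duration:
  t   CF        PV=CF/(1+0.0785)^t    t·PV
  1         9.00         8.3449         8.3449
  2         9.00         7.7375        15.4751
  3         9.00         7.1743        21.5230
  4         9.00         6.6521        26.6086
  5         9.00         6.1680        30.8398
  6       109.00        69.2637       415.5821
  Σ                    105.3406       518.3735
P = 105.3406; Macaulay duration = 518.3735 / 105.3406 = 4.92093 years.
Modified duration = D_Mac / (1 + y) = 4.92093 / 1.0785 = 4.56275 years.

4.56 years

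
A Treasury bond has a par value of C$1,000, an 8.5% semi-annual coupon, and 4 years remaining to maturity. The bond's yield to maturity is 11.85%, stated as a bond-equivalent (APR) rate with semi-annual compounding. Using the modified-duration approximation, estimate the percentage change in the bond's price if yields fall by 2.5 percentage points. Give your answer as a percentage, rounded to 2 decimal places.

+8.11%

Periodic yield y = 0.05925. Modified duration first:
  t   CF        PV=CF/(1+0.05925)^t    t·PV
  1        42.50        40.1227        40.1227
  2        42.50        37.8784        75.7569
  3        42.50        35.7597       107.2790
  4        42.50        33.7594       135.0377
  5        42.50        31.8711       159.3553
  6        42.50        30.0883       180.5300
  7        42.50        28.4053       198.8372
  8     1,042.50       657.7915     5,262.3323
  Σ                    895.6765     6,159.2511
P = 895.6765; D_Mac = 6.87665 half-year periods = 3.43832 yrs; D_mod = 3.43832/(1+0.05925) = 3.24600 yrs.
ΔP/P ≈ -D_mod · Δy = -3.24600 × (-0.025) = +0.081150 = +8.1150%.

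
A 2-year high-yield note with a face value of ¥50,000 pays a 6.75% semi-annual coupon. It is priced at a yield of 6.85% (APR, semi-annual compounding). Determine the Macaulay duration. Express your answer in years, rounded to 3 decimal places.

1.904 years

Periodic yield y = 0.03425. Discount each cash flow and weight by its period:
  t   CF        PV=CF/(1+0.03425)^t    t·PV
  1     1,687.50     1,631.6171     1,631.6171
  2     1,687.50     1,577.5848     3,155.1697
  3     1,687.50     1,525.3419     4,576.0256
  4    51,687.50    45,173.4655   180,693.8619
  Σ                 49,908.0093   190,056.6743
Price P = Σ PV = 49,908.0093.
Macaulay duration = Σ(t·PV) / P = 190,056.6743 / 49,908.0093 = 3.80814 half-year periods.
In years: 3.80814 / 2 = 1.90407 years.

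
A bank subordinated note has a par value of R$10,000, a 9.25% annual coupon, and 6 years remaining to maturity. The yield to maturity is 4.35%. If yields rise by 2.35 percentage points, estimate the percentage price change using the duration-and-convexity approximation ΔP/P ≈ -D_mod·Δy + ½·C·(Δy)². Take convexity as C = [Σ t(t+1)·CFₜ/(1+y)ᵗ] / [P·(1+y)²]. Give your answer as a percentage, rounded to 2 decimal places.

With y = 0.0435:
  t   CF        PV=CF/(1+0.0435)^t    t·PV        t(t+1)·PV
  1       925.00       886.4399       886.4399       1,772.8797
  2       925.00       849.4872     1,698.9743       5,096.9230
  3       925.00       814.0749     2,442.2247       9,768.8990
  4       925.00       780.1389     3,120.5555      15,602.7775
  5       925.00       747.6175     3,738.0876      22,428.5254
  6    10,925.00     8,461.8773    50,771.2640     355,398.8479
  Σ                 12,539.6357    62,657.5460     410,068.8525
P = 12,539.6357; D_Mac = 4.99676 yrs; D_mod = 4.78846 yrs; C = 30.03219.
Duration effect: -4.78846 × (+0.0235) = -0.112529
Convexity effect: 0.5 × 30.03219 × (0.0235)² = +0.0082926
ΔP/P ≈ -0.112529 + 0.0082926 = -0.104236 = -10.4236%.

-10.42%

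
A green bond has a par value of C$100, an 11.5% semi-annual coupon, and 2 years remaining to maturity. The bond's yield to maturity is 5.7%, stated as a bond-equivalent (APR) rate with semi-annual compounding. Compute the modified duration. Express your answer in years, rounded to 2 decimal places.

Periodic yield y = 0.0285. First find Macaulay duration:
  t   CF        PV=CF/(1+0.0285)^t    t·PV
  1         5.75         5.5907         5.5907
  2         5.75         5.4357        10.8715
  3         5.75         5.2851        15.8554
  4       105.75        94.5068       378.0273
  Σ                    110.8184       410.3448
P = 110.8184; Macaulay duration = 410.3448 / 110.8184 = 3.70286 half-year periods = 1.85143 years.
Modified duration = D_Mac / (1 + y) = 1.85143 / 1.0285 = 1.80013 years.

1.80 years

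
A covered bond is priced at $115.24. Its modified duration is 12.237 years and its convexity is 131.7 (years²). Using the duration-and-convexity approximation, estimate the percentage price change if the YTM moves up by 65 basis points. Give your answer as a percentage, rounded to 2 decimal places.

Duration effect: -D_mod·Δy = -12.237 × (+0.0065) = -0.0795405
Convexity effect: ½·C·(Δy)² = 0.5 × 131.7 × (0.0065)² = +0.0027821625
ΔP/P ≈ -0.0795405 + 0.0027821625 = -0.0767583375
= -7.67583375%.

-7.68%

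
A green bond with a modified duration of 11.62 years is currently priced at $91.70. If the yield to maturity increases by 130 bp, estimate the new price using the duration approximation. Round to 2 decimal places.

$77.85

Duration approximation: ΔP/P ≈ -D_mod · Δy = -11.62 × (+0.013) = -0.151060.
New price ≈ 91.70 × (1 - 0.151060) = 77.847798.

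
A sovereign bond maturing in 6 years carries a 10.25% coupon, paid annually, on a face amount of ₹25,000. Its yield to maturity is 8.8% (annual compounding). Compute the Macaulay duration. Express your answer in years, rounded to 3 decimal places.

Periodic yield y = 0.088. Discount each cash flow and weight by its year:
  t   CF        PV=CF/(1+0.088)^t    t·PV
  1     2,562.50     2,355.2390     2,355.2390
  2     2,562.50     2,164.7417     4,329.4834
  3     2,562.50     1,989.6523     5,968.9569
  4     2,562.50     1,828.7245     7,314.8982
  5     2,562.50     1,680.8130     8,404.0650
  6    27,562.50    16,616.7174    99,700.3046
  Σ                 26,635.8879   128,072.9470
Price P = Σ PV = 26,635.8879.
Macaulay duration = Σ(t·PV) / P = 128,072.9470 / 26,635.8879 = 4.80829 years.

4.808 years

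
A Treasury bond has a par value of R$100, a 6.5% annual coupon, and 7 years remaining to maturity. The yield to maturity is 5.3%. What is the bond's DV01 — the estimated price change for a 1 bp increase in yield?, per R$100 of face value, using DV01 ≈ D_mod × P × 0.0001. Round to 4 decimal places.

Periodic yield y = 0.053.
  t   CF        PV=CF/(1+0.053)^t    t·PV
  1         6.50         6.1728         6.1728
  2         6.50         5.8621        11.7243
  3         6.50         5.5671        16.7013
  4         6.50         5.2869        21.1475
  5         6.50         5.0208        25.1039
  6         6.50         4.7681        28.6085
  7       106.50        74.1910       519.3367
  Σ                    106.8688       628.7951
P = 106.8688; D_Mac = 5.88380 yrs; D_mod = 5.58766 yrs.
DV01 ≈ 5.58766 × 106.8688 × 0.0001 = 0.059715.

R$0.0597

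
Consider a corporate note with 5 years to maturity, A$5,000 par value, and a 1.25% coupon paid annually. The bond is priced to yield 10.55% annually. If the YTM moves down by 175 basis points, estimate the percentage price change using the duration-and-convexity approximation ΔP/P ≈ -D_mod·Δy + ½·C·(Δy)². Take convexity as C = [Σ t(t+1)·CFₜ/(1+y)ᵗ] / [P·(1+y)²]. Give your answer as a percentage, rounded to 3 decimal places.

+8.026%

With y = 0.1055:
  t   CF        PV=CF/(1+0.1055)^t    t·PV        t(t+1)·PV
  1        62.50        56.5355        56.5355         113.0710
  2        62.50        51.1402       102.2804         306.8413
  3        62.50        46.2598       138.7794         555.1176
  4        62.50        41.8451       167.3806         836.9028
  5     5,062.50     3,065.9940    15,329.9700      91,979.8202
  Σ                  3,261.7747    15,794.9459      93,791.7529
P = 3,261.7747; D_Mac = 4.84244 yrs; D_mod = 4.38032 yrs; C = 23.52844.
Duration effect: -4.38032 × (-0.0175) = +0.076656
Convexity effect: 0.5 × 23.52844 × (-0.0175)² = +0.0036028
ΔP/P ≈ +0.076656 + 0.0036028 = +0.080258 = +8.0258%.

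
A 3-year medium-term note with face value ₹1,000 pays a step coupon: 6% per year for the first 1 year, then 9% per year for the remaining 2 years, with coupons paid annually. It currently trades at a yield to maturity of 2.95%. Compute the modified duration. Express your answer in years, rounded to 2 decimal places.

Periodic yield y = 0.0295. First find Macaulay duration:
  t   CF        PV=CF/(1+0.0295)^t    t·PV
  1        60.00        58.2807        58.2807
  2        90.00        84.9161       169.8321
  3     1,090.00       998.9585     2,996.8755
  Σ                  1,142.1553     3,224.9883
P = 1,142.1553; Macaulay duration = 3,224.9883 / 1,142.1553 = 2.82360 years.
Modified duration = D_Mac / (1 + y) = 2.82360 / 1.0295 = 2.74269 years.

2.74 years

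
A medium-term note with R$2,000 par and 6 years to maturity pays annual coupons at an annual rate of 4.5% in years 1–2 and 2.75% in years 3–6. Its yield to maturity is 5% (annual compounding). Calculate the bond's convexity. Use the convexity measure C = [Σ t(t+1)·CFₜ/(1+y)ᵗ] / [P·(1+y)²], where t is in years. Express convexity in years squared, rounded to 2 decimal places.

With y = 0.05:
  t   CF        PV=CF/(1+0.05)^t    t·PV        t(t+1)·PV
  1        90.00        85.7143        85.7143         171.4286
  2        90.00        81.6327       163.2653         489.7959
  3        55.00        47.5111       142.5332         570.1328
  4        55.00        45.2486       180.9945         904.9727
  5        55.00        43.0939       215.4697       1,292.8182
  6     2,055.00     1,533.4726     9,200.8358      64,405.8509
  Σ                  1,836.6732     9,988.8129      67,834.9991
P = 1,836.6732.
Convexity = Σ t(t+1)·PV / [P·(1+y)²] = 67,834.9991 / (1,836.6732 × 1.102500) = 33.49989.

33.50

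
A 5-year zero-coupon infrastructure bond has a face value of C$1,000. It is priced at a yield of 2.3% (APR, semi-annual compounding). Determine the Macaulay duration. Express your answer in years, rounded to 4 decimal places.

A zero-coupon bond has a single cash flow at maturity, so its Macaulay duration equals its maturity: 5 years.
(Equivalently: 10 semi-annual periods ÷ 2 = 5 years.)

5.0000 years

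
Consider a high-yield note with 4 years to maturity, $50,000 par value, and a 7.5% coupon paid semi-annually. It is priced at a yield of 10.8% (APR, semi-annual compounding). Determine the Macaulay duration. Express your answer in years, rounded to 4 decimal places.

Periodic yield y = 0.054. Discount each cash flow and weight by its period:
  t   CF        PV=CF/(1+0.054)^t    t·PV
  1     1,875.00     1,778.9374     1,778.9374
  2     1,875.00     1,687.7964     3,375.5928
  3     1,875.00     1,601.3248     4,803.9745
  4     1,875.00     1,519.2835     6,077.1341
  5     1,875.00     1,441.4455     7,207.2274
  6     1,875.00     1,367.5953     8,205.5719
  7     1,875.00     1,297.5288     9,082.7014
  8    51,875.00    34,059.1043   272,472.8345
  Σ                 44,753.0160   313,003.9739
Price P = Σ PV = 44,753.0160.
Macaulay duration = Σ(t·PV) / P = 313,003.9739 / 44,753.0160 = 6.99403 half-year periods.
In years: 6.99403 / 2 = 3.49702 years.

3.4970 years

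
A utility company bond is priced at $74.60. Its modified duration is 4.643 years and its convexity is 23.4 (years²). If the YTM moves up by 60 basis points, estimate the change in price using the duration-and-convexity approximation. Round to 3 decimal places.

Duration effect: -D_mod·Δy = -4.643 × (+0.006) = -0.027858
Convexity effect: ½·C·(Δy)² = 0.5 × 23.4 × (0.006)² = +0.0004212
ΔP/P ≈ -0.027858 + 0.0004212 = -0.0274368
ΔP ≈ 74.60 × (-0.0274368) = -2.04678528.

-$2.047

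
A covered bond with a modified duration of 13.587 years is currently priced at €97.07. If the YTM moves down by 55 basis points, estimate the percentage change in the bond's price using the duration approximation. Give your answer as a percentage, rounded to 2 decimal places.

+7.47%

Duration approximation: ΔP/P ≈ -D_mod · Δy = -13.587 × (-0.0055) = +0.0747285.
As a percentage: +7.47285%.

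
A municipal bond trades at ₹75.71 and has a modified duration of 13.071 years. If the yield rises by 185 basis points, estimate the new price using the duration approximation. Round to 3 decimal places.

₹57.402

Duration approximation: ΔP/P ≈ -D_mod · Δy = -13.071 × (+0.0185) = -0.2418135.
New price ≈ 75.71 × (1 - 0.2418135) = 57.402299915.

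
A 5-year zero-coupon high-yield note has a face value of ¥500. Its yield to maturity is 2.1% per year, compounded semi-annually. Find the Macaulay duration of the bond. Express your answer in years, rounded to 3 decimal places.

A zero-coupon bond has a single cash flow at maturity, so its Macaulay duration equals its maturity: 5 years.
(Equivalently: 10 semi-annual periods ÷ 2 = 5 years.)

5.000 years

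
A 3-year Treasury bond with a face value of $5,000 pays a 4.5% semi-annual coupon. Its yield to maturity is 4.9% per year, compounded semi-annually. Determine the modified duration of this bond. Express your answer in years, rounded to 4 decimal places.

Periodic yield y = 0.0245. First find Macaulay duration:
  t   CF        PV=CF/(1+0.0245)^t    t·PV
  1       112.50       109.8097       109.8097
  2       112.50       107.1837       214.3673
  3       112.50       104.6205       313.8614
  4       112.50       102.1186       408.4742
  5       112.50        99.6765       498.3824
  6     5,112.50     4,421.4177    26,528.5061
  Σ                  4,944.8265    28,073.4012
P = 4,944.8265; Macaulay duration = 28,073.4012 / 4,944.8265 = 5.67733 half-year periods = 2.83866 years.
Modified duration = D_Mac / (1 + y) = 2.83866 / 1.0245 = 2.77078 years.

2.7708 years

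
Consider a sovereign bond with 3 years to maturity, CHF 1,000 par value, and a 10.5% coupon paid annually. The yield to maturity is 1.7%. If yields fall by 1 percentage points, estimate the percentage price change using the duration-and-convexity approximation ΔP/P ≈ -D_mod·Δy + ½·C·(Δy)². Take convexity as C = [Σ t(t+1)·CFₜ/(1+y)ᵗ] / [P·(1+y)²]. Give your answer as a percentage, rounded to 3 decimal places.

With y = 0.017:
  t   CF        PV=CF/(1+0.017)^t    t·PV        t(t+1)·PV
  1       105.00       103.2448       103.2448         206.4897
  2       105.00       101.5190       203.0380         609.1141
  3     1,105.00     1,050.5081     3,151.5244      12,606.0976
  Σ                  1,255.2720     3,457.8073      13,421.7014
P = 1,255.2720; D_Mac = 2.75463 yrs; D_mod = 2.70858 yrs; C = 10.33779.
Duration effect: -2.70858 × (-0.01) = +0.027086
Convexity effect: 0.5 × 10.33779 × (-0.01)² = +0.0005169
ΔP/P ≈ +0.027086 + 0.0005169 = +0.027603 = +2.7603%.

+2.760%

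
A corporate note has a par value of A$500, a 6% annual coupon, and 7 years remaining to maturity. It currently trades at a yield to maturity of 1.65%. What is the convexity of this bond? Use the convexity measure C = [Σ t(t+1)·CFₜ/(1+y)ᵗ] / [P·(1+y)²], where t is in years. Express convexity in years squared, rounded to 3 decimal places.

44.539

With y = 0.0165:
  t   CF        PV=CF/(1+0.0165)^t    t·PV        t(t+1)·PV
  1        30.00        29.5130        29.5130          59.0261
  2        30.00        29.0340        58.0679         174.2038
  3        30.00        28.5627        85.6881         342.7523
  4        30.00        28.0991       112.3962         561.9811
  5        30.00        27.6429       138.2147         829.2884
  6        30.00        27.1942       163.1655       1,142.1582
  7       530.00       472.6332     3,308.4321      26,467.4570
  Σ                    642.6791     3,895.4776      29,576.8669
P = 642.6791.
Convexity = Σ t(t+1)·PV / [P·(1+y)²] = 29,576.8669 / (642.6791 × 1.033272) = 44.53928.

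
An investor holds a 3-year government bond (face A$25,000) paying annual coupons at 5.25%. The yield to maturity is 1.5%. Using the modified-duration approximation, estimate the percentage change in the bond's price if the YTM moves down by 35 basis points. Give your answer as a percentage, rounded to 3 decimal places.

Periodic yield y = 0.015. Modified duration first:
  t   CF        PV=CF/(1+0.015)^t    t·PV
  1     1,312.50     1,293.1034     1,293.1034
  2     1,312.50     1,273.9935     2,547.9871
  3    26,312.50    25,163.0909    75,489.2727
  Σ                 27,730.1879    79,330.3632
P = 27,730.1879; D_Mac = 2.86079 yrs; D_mod = 2.86079/(1+0.015) = 2.81852 yrs.
ΔP/P ≈ -D_mod · Δy = -2.81852 × (-0.0035) = +0.009865 = +0.9865%.

+0.986%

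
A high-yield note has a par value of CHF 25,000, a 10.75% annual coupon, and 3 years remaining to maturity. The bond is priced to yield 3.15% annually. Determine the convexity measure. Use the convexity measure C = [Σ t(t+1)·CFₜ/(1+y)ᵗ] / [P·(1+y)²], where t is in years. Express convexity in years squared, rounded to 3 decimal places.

10.003

With y = 0.0315:
  t   CF        PV=CF/(1+0.0315)^t    t·PV        t(t+1)·PV
  1     2,687.50     2,605.4290     2,605.4290       5,210.8580
  2     2,687.50     2,525.8643     5,051.7285      15,155.1856
  3    27,687.50    25,227.6064    75,682.8192     302,731.2769
  Σ                 30,358.8997    83,339.9767     323,097.3204
P = 30,358.8997.
Convexity = Σ t(t+1)·PV / [P·(1+y)²] = 323,097.3204 / (30,358.8997 × 1.063992) = 10.00251.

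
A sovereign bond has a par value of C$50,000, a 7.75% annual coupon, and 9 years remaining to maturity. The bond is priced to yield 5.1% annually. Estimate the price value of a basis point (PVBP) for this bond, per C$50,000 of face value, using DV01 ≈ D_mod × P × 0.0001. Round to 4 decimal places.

Periodic yield y = 0.051.
  t   CF        PV=CF/(1+0.051)^t    t·PV
  1     3,875.00     3,686.9648     3,686.9648
  2     3,875.00     3,508.0540     7,016.1081
  3     3,875.00     3,337.8250    10,013.4749
  4     3,875.00     3,175.8563    12,703.4252
  5     3,875.00     3,021.7472    15,108.7359
  6     3,875.00     2,875.1163    17,250.6976
  7     3,875.00     2,735.6006    19,149.2044
  8     3,875.00     2,602.8550    20,822.8402
  9    53,875.00    34,432.0467   309,888.4205
  Σ                 59,376.0659   415,639.8715
P = 59,376.0659; D_Mac = 7.00012 yrs; D_mod = 6.66044 yrs.
DV01 ≈ 6.66044 × 59,376.0659 × 0.0001 = 39.547086.

C$39.5471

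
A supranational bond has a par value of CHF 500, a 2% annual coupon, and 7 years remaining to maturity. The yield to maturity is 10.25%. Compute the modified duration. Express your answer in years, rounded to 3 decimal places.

Periodic yield y = 0.1025. First find Macaulay duration:
  t   CF        PV=CF/(1+0.1025)^t    t·PV
  1        10.00         9.0703         9.0703
  2        10.00         8.2270        16.4540
  3        10.00         7.4622        22.3865
  4        10.00         6.7684        27.0736
  5        10.00         6.1391        30.6957
  6        10.00         5.5684        33.4102
  7       510.00       257.5847     1,803.0926
  Σ                    300.8200     1,942.1829
P = 300.8200; Macaulay duration = 1,942.1829 / 300.8200 = 6.45630 years.
Modified duration = D_Mac / (1 + y) = 6.45630 / 1.1025 = 5.85605 years.

5.856 years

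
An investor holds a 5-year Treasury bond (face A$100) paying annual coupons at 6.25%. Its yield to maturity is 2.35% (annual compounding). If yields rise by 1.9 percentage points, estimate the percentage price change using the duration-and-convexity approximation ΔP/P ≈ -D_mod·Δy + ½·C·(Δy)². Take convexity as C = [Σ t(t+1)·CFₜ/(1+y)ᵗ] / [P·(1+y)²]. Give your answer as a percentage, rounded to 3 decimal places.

With y = 0.0235:
  t   CF        PV=CF/(1+0.0235)^t    t·PV        t(t+1)·PV
  1         6.25         6.1065         6.1065          12.2130
  2         6.25         5.9663        11.9326          35.7977
  3         6.25         5.8293        17.4879          69.9516
  4         6.25         5.6955        22.7818         113.9092
  5       106.25        94.5997       472.9984       2,837.9906
  Σ                    118.1972       531.3072       3,069.8621
P = 118.1972; D_Mac = 4.49509 yrs; D_mod = 4.39188 yrs; C = 24.79339.
Duration effect: -4.39188 × (+0.019) = -0.083446
Convexity effect: 0.5 × 24.79339 × (0.019)² = +0.0044752
ΔP/P ≈ -0.083446 + 0.0044752 = -0.078971 = -7.8971%.

-7.897%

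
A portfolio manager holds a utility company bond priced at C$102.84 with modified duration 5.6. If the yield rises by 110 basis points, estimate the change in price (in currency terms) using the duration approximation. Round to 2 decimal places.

-C$6.33

Duration approximation: ΔP/P ≈ -D_mod · Δy = -5.6 × (+0.011) = -0.061600.
ΔP ≈ 102.84 × (-0.061600) = -6.334944.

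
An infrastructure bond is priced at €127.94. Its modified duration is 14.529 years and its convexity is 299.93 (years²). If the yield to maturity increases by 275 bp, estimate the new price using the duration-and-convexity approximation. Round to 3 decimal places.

€91.332

Duration effect: -D_mod·Δy = -14.529 × (+0.0275) = -0.3995475
Convexity effect: ½·C·(Δy)² = 0.5 × 299.93 × (0.0275)² = +0.11341103125
ΔP/P ≈ -0.3995475 + 0.11341103125 = -0.28613646875
New price ≈ 127.94 × (1 - 0.28613646875) = 91.331700188125.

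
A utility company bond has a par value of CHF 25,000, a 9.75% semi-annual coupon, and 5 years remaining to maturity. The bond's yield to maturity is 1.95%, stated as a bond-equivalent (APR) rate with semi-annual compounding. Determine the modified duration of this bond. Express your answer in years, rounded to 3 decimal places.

4.186 years

Periodic yield y = 0.00975. First find Macaulay duration:
  t   CF        PV=CF/(1+0.00975)^t    t·PV
  1     1,218.75     1,206.9819     1,206.9819
  2     1,218.75     1,195.3275     2,390.6550
  3     1,218.75     1,183.7856     3,551.3567
  4     1,218.75     1,172.3551     4,689.4204
  5     1,218.75     1,161.0350     5,805.1751
  6     1,218.75     1,149.8242     6,898.9454
  7     1,218.75     1,138.7217     7,971.0519
  8     1,218.75     1,127.7264     9,021.8109
  9     1,218.75     1,116.8372    10,051.5348
  10   26,218.75    23,794.3236   237,943.2362
  Σ                 34,246.9182   289,530.1684
P = 34,246.9182; Macaulay duration = 289,530.1684 / 34,246.9182 = 8.45420 half-year periods = 4.22710 years.
Modified duration = D_Mac / (1 + y) = 4.22710 / 1.00975 = 4.18628 years.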